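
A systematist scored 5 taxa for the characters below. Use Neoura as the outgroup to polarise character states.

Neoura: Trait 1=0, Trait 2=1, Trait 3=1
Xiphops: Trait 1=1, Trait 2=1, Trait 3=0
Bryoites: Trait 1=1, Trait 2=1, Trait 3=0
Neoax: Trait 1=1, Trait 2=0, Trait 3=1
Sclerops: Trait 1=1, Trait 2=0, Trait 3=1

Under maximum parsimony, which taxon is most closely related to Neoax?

Character polarity is set by the outgroup: the derived state is whichever differs from the outgroup's state, so for Trait 2, Trait 3 the derived state is '0', and for the remaining characters it is '1'.
Trait 1 (derived state '1') is shared by all ingroup taxa — unites the whole ingroup.
Trait 2: derived state '0' in Neoax and Sclerops only — synapomorphy for {Neoax, Sclerops}.
Trait 3 (derived state '0') is shared by Bryoites and Xiphops — a synapomorphy uniting that clade.
Most parsimonious ingroup topology: ((Neoax,Sclerops),(Bryoites,Xiphops)).
Neoax and Sclerops form a cherry on this tree, so they are sister taxa.

Sclerops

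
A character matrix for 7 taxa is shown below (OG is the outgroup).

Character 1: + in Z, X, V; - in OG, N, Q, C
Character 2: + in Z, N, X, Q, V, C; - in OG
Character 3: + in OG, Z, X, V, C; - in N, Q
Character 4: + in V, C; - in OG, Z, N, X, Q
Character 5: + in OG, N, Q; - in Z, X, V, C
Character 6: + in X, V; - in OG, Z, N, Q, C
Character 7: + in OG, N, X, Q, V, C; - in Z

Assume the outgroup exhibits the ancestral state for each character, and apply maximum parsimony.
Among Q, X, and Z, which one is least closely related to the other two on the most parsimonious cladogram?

Character polarity is set by the outgroup: the derived state is whichever differs from the outgroup's state, so for Character 3, Character 5, Character 7 the derived state is '-', and for the remaining characters it is '+'.
Only V, X, and Z show the derived state '+' for Character 1, supporting them as a clade.
All ingroup taxa share the derived state '+' for Character 2; it defines the ingroup but does not resolve relationships within it.
Character 3 (derived state '-') is shared by N and Q — a synapomorphy uniting that clade.
Character 4 groups C and V, which is incompatible with the clades supported by the remaining characters; treating it as convergent (homoplasy) costs fewer steps than any alternative tree.
Only C, V, X, and Z show the derived state '-' for Character 5, supporting them as a clade.
Character 6: derived state '+' in V and X only — synapomorphy for {V, X}.
Character 7 (derived state '-') is unique to Z (autapomorphy; uninformative for grouping).
Most parsimonious ingroup topology: ((N,Q),(((X,V),Z),C)).
Z and X share a more recent common ancestor with each other than either does with Q, so Q is the least closely related of the three.

Q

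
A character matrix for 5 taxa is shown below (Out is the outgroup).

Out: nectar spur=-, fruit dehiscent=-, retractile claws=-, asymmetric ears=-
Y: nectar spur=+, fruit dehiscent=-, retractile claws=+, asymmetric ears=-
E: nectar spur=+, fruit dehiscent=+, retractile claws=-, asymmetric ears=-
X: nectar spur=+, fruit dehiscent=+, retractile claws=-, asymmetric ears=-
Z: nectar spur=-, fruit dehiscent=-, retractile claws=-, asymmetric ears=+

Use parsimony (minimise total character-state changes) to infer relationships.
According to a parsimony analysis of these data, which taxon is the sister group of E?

The outgroup has state '-' for every character, so '+' is the derived state throughout.
nectar spur (derived state '+') is shared by E, X, and Y — a synapomorphy uniting that clade.
fruit dehiscent (derived state '+') is shared by E and X — a synapomorphy uniting that clade.
retractile claws: derived state '+' in Y only — an autapomorphy, so it tells us nothing about relationships among taxa.
asymmetric ears (derived state '+') is unique to Z (autapomorphy; uninformative for grouping).
Most parsimonious ingroup topology: ((Y,(E,X)),Z).
E and X form a cherry on this tree, so they are sister taxa.

X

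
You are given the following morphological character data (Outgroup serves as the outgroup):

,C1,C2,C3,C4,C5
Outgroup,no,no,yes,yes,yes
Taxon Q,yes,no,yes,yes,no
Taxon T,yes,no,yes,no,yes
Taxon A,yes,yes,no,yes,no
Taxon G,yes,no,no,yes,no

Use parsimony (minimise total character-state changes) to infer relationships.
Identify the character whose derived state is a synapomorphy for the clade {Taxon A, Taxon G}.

Character polarity is set by the outgroup: the derived state is whichever differs from the outgroup's state, so for C3, C4, C5 the derived state is 'no', and for the remaining characters it is 'yes'.
C1 (derived state 'yes') is shared by all ingroup taxa — unites the whole ingroup.
C2 (derived state 'yes') is unique to Taxon A (autapomorphy; uninformative for grouping).
C3 (derived state 'no') is shared by Taxon A and Taxon G — a synapomorphy uniting that clade.
C4 (derived state 'no') is unique to Taxon T (autapomorphy; uninformative for grouping).
C5 (derived state 'no') is shared by Taxon A, Taxon G, and Taxon Q — a synapomorphy uniting that clade.
Most parsimonious ingroup topology: ((Taxon Q,(Taxon A,Taxon G)),Taxon T).
The clade {Taxon A, Taxon G} is supported by C3: its derived state 'no' occurs in exactly those taxa and in no other taxon (including the outgroup).

C3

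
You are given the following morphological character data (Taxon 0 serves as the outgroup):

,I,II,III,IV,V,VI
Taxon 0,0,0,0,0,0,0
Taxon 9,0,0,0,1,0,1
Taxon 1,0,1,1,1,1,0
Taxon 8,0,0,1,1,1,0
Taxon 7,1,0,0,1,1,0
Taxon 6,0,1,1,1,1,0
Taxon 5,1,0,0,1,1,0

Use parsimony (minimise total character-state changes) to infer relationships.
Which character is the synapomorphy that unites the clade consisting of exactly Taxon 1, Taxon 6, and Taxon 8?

The outgroup has state '0' for every character, so '1' is the derived state throughout.
I (derived state '1') is shared by Taxon 5 and Taxon 7 — a synapomorphy uniting that clade.
II: derived state '1' in Taxon 1 and Taxon 6 only — synapomorphy for {Taxon 1, Taxon 6}.
Only Taxon 1, Taxon 6, and Taxon 8 show the derived state '1' for III, supporting them as a clade.
All ingroup taxa share the derived state '1' for IV; it defines the ingroup but does not resolve relationships within it.
Only Taxon 1, Taxon 5, Taxon 6, Taxon 7, and Taxon 8 show the derived state '1' for V, supporting them as a clade.
VI (derived state '1') is unique to Taxon 9 (autapomorphy; uninformative for grouping).
Most parsimonious ingroup topology: (((Taxon 8,(Taxon 6,Taxon 1)),(Taxon 7,Taxon 5)),Taxon 9).
The clade {Taxon 1, Taxon 6, Taxon 8} is supported by III: its derived state '1' occurs in exactly those taxa and in no other taxon (including the outgroup).

III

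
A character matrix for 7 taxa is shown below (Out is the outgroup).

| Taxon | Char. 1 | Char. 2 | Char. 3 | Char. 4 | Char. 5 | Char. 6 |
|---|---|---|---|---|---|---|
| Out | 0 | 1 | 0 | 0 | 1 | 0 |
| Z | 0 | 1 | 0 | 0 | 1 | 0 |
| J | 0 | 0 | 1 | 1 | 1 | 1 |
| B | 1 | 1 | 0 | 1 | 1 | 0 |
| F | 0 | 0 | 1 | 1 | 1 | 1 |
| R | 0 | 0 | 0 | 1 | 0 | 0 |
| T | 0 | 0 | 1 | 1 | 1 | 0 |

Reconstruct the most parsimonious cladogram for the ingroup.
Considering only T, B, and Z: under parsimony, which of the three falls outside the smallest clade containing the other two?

Character polarity is set by the outgroup: the derived state is whichever differs from the outgroup's state, so for Char. 2, Char. 5 the derived state is '0', and for the remaining characters it is '1'.
Char. 1 (derived state '1') is unique to B (autapomorphy; uninformative for grouping).
Only F, J, R, and T show the derived state '0' for Char. 2, supporting them as a clade.
Char. 3 (derived state '1') is shared by F, J, and T — a synapomorphy uniting that clade.
Char. 4: derived state '1' in B, F, J, R, and T only — synapomorphy for {B, F, J, R, T}.
Char. 5: derived state '0' in R only — an autapomorphy, so it tells us nothing about relationships among taxa.
Char. 6: derived state '1' in F and J only — synapomorphy for {F, J}.
Most parsimonious ingroup topology: (Z,((((J,F),T),R),B)).
T and B share a more recent common ancestor with each other than either does with Z, so Z is the least closely related of the three.

Z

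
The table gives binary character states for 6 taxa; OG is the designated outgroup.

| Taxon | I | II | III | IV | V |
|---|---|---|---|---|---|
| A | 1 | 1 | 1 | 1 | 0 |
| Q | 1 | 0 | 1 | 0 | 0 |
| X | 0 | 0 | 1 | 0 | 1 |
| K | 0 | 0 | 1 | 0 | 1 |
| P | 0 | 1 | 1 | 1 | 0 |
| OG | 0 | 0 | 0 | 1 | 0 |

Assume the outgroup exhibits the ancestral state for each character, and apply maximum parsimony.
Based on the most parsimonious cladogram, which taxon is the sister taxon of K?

X

Character polarity is set by the outgroup: the derived state is whichever differs from the outgroup's state, so for IV the derived state is '0', and for the remaining characters it is '1'.
I (state '1') occurs in A and Q but conflicts with the nesting implied by the other characters — most parsimoniously interpreted as homoplasy.
II (derived state '1') is shared by A and P — a synapomorphy uniting that clade.
All ingroup taxa share the derived state '1' for III; it defines the ingroup but does not resolve relationships within it.
IV (derived state '0') is shared by K, Q, and X — a synapomorphy uniting that clade.
Only K and X show the derived state '1' for V, supporting them as a clade.
Most parsimonious ingroup topology: ((Q,(K,X)),(A,P)).
K and X form a cherry on this tree, so they are sister taxa.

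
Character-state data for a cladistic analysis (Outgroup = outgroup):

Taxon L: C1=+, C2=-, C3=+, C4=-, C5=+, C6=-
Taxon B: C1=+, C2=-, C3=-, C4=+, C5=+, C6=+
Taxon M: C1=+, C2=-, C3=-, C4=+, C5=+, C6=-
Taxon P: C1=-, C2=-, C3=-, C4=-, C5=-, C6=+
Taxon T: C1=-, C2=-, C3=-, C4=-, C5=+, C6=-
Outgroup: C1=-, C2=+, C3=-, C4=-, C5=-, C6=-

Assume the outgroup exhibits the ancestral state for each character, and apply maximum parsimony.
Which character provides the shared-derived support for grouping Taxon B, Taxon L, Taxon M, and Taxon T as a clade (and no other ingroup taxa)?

C5

Character polarity is set by the outgroup: the derived state is whichever differs from the outgroup's state, so for C2 the derived state is '-', and for the remaining characters it is '+'.
Only Taxon B, Taxon L, and Taxon M show the derived state '+' for C1, supporting them as a clade.
All ingroup taxa share the derived state '-' for C2; it defines the ingroup but does not resolve relationships within it.
C3 (derived state '+') is unique to Taxon L (autapomorphy; uninformative for grouping).
C4: derived state '+' in Taxon B and Taxon M only — synapomorphy for {Taxon B, Taxon M}.
C5: derived state '+' in Taxon B, Taxon L, Taxon M, and Taxon T only — synapomorphy for {Taxon B, Taxon L, Taxon M, Taxon T}.
C6 groups Taxon B and Taxon P, which is incompatible with the clades supported by the remaining characters; treating it as convergent (homoplasy) costs fewer steps than any alternative tree.
Most parsimonious ingroup topology: ((((Taxon M,Taxon B),Taxon L),Taxon T),Taxon P).
The clade {Taxon B, Taxon L, Taxon M, Taxon T} is supported by C5: its derived state '+' occurs in exactly those taxa and in no other taxon (including the outgroup).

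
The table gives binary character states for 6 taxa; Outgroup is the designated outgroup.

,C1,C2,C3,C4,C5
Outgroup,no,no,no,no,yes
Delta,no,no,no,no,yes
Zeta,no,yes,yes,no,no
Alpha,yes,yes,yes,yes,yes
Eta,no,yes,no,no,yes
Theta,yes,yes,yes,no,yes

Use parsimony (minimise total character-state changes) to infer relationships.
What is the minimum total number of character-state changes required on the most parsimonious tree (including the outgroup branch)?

5

Character polarity is set by the outgroup: the derived state is whichever differs from the outgroup's state, so for C5 the derived state is 'no', and for the remaining characters it is 'yes'.
C1 (derived state 'yes') is shared by Alpha and Theta — a synapomorphy uniting that clade.
Only Alpha, Eta, Theta, and Zeta show the derived state 'yes' for C2, supporting them as a clade.
Only Alpha, Theta, and Zeta show the derived state 'yes' for C3, supporting them as a clade.
C4 (derived state 'yes') is unique to Alpha (autapomorphy; uninformative for grouping).
C5: derived state 'no' in Zeta only — an autapomorphy, so it tells us nothing about relationships among taxa.
Most parsimonious ingroup topology: (Delta,((Zeta,(Alpha,Theta)),Eta)).
Changes per character on this tree: C1: 1; C2: 1; C3: 1; C4: 1; C5: 1.
Total = 5.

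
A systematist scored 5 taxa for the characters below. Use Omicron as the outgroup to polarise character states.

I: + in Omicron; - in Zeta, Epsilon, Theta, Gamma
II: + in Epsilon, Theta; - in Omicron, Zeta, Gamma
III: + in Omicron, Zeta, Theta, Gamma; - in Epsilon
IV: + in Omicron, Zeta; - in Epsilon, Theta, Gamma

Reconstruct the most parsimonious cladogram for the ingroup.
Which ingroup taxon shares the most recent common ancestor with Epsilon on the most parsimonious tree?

Theta

Character polarity is set by the outgroup: the derived state is whichever differs from the outgroup's state, so for I, III, IV the derived state is '-', and for the remaining characters it is '+'.
I (derived state '-') is shared by all ingroup taxa — unites the whole ingroup.
Only Epsilon and Theta show the derived state '+' for II, supporting them as a clade.
III (derived state '-') is unique to Epsilon (autapomorphy; uninformative for grouping).
IV: derived state '-' in Epsilon, Gamma, and Theta only — synapomorphy for {Epsilon, Gamma, Theta}.
Most parsimonious ingroup topology: (Zeta,((Epsilon,Theta),Gamma)).
Epsilon and Theta form a cherry on this tree, so they are sister taxa.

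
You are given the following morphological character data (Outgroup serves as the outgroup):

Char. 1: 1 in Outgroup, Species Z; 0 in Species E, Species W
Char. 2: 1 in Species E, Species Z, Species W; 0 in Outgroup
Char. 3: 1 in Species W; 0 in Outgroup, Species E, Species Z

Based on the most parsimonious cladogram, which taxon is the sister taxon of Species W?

Species E

Character polarity is set by the outgroup: the derived state is whichever differs from the outgroup's state, so for Char. 1 the derived state is '0', and for the remaining characters it is '1'.
Char. 1: derived state '0' in Species E and Species W only — synapomorphy for {Species E, Species W}.
All ingroup taxa share the derived state '1' for Char. 2; it defines the ingroup but does not resolve relationships within it.
Char. 3: derived state '1' in Species W only — an autapomorphy, so it tells us nothing about relationships among taxa.
Most parsimonious ingroup topology: ((Species E,Species W),Species Z).
Species W and Species E form a cherry on this tree, so they are sister taxa.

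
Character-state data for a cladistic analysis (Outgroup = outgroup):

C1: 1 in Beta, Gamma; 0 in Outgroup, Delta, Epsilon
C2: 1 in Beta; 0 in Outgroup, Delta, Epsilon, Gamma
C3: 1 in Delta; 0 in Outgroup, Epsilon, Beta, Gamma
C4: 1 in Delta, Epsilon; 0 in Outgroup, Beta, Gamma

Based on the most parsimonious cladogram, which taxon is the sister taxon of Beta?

The outgroup has state '0' for every character, so '1' is the derived state throughout.
Only Beta and Gamma show the derived state '1' for C1, supporting them as a clade.
C2: derived state '1' in Beta only — an autapomorphy, so it tells us nothing about relationships among taxa.
C3: derived state '1' in Delta only — an autapomorphy, so it tells us nothing about relationships among taxa.
Only Delta and Epsilon show the derived state '1' for C4, supporting them as a clade.
Most parsimonious ingroup topology: ((Delta,Epsilon),(Beta,Gamma)).
Beta and Gamma form a cherry on this tree, so they are sister taxa.

Gamma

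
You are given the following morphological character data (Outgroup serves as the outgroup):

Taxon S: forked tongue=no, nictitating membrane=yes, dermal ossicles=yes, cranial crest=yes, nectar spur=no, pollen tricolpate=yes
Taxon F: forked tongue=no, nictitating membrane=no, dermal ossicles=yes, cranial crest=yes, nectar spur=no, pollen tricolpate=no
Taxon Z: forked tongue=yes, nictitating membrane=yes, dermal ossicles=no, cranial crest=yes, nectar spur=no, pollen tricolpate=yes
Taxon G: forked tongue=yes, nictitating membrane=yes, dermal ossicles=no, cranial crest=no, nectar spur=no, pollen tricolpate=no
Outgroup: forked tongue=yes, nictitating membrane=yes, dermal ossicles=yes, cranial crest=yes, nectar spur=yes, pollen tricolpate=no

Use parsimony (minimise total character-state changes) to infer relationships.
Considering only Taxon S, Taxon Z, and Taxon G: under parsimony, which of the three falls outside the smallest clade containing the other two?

Character polarity is set by the outgroup: the derived state is whichever differs from the outgroup's state, so for forked tongue, nictitating membrane, dermal ossicles, cranial crest, nectar spur the derived state is 'no', and for the remaining characters it is 'yes'.
forked tongue (derived state 'no') is shared by Taxon F and Taxon S — a synapomorphy uniting that clade.
nictitating membrane: derived state 'no' in Taxon F only — an autapomorphy, so it tells us nothing about relationships among taxa.
dermal ossicles: derived state 'no' in Taxon G and Taxon Z only — synapomorphy for {Taxon G, Taxon Z}.
cranial crest: derived state 'no' in Taxon G only — an autapomorphy, so it tells us nothing about relationships among taxa.
nectar spur (derived state 'no') is shared by all ingroup taxa — unites the whole ingroup.
pollen tricolpate (state 'yes') occurs in Taxon S and Taxon Z but conflicts with the nesting implied by the other characters — most parsimoniously interpreted as homoplasy.
Most parsimonious ingroup topology: ((Taxon F,Taxon S),(Taxon G,Taxon Z)).
Taxon G and Taxon Z share a more recent common ancestor with each other than either does with Taxon S, so Taxon S is the least closely related of the three.

Taxon S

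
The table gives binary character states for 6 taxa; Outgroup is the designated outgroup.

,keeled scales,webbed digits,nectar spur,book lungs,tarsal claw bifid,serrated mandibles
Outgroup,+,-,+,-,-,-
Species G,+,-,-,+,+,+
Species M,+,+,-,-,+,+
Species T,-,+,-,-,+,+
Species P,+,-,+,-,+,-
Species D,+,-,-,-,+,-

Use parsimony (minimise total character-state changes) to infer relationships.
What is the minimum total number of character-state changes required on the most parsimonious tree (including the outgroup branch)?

6

Character polarity is set by the outgroup: the derived state is whichever differs from the outgroup's state, so for keeled scales, nectar spur the derived state is '-', and for the remaining characters it is '+'.
keeled scales: derived state '-' in Species T only — an autapomorphy, so it tells us nothing about relationships among taxa.
webbed digits (derived state '+') is shared by Species M and Species T — a synapomorphy uniting that clade.
nectar spur: derived state '-' in Species D, Species G, Species M, and Species T only — synapomorphy for {Species D, Species G, Species M, Species T}.
book lungs (derived state '+') is unique to Species G (autapomorphy; uninformative for grouping).
All ingroup taxa share the derived state '+' for tarsal claw bifid; it defines the ingroup but does not resolve relationships within it.
Only Species G, Species M, and Species T show the derived state '+' for serrated mandibles, supporting them as a clade.
Most parsimonious ingroup topology: (((Species G,(Species M,Species T)),Species D),Species P).
Changes per character on this tree: keeled scales: 1; webbed digits: 1; nectar spur: 1; book lungs: 1; tarsal claw bifid: 1; serrated mandibles: 1.
Total = 6.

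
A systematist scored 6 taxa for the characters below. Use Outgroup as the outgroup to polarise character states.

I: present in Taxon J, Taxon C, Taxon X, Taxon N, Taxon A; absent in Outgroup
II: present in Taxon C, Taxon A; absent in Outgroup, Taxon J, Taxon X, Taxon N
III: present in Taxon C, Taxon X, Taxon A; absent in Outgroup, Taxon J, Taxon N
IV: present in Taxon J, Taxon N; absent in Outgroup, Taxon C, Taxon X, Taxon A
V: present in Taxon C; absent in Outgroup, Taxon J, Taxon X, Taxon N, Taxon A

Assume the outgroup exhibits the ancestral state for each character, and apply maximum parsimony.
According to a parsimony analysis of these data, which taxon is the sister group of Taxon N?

The outgroup has state 'absent' for every character, so 'present' is the derived state throughout.
All ingroup taxa share the derived state 'present' for I; it defines the ingroup but does not resolve relationships within it.
Only Taxon A and Taxon C show the derived state 'present' for II, supporting them as a clade.
III: derived state 'present' in Taxon A, Taxon C, and Taxon X only — synapomorphy for {Taxon A, Taxon C, Taxon X}.
IV: derived state 'present' in Taxon J and Taxon N only — synapomorphy for {Taxon J, Taxon N}.
V: derived state 'present' in Taxon C only — an autapomorphy, so it tells us nothing about relationships among taxa.
Most parsimonious ingroup topology: (((Taxon A,Taxon C),Taxon X),(Taxon J,Taxon N)).
Taxon N and Taxon J form a cherry on this tree, so they are sister taxa.

Taxon J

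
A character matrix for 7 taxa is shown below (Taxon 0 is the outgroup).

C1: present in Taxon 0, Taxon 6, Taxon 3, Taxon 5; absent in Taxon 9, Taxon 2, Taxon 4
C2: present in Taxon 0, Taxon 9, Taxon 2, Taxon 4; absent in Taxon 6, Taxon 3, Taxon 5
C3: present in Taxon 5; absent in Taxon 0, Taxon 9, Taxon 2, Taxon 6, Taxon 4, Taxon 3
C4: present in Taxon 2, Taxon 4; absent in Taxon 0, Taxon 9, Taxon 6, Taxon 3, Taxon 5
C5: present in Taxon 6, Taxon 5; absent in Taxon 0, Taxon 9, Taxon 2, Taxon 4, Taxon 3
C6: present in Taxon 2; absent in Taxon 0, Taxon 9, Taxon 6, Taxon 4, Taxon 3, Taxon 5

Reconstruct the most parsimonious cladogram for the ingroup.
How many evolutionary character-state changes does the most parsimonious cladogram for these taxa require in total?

Character polarity is set by the outgroup: the derived state is whichever differs from the outgroup's state, so for C1, C2 the derived state is 'absent', and for the remaining characters it is 'present'.
C1: derived state 'absent' in Taxon 2, Taxon 4, and Taxon 9 only — synapomorphy for {Taxon 2, Taxon 4, Taxon 9}.
Only Taxon 3, Taxon 5, and Taxon 6 show the derived state 'absent' for C2, supporting them as a clade.
C3: derived state 'present' in Taxon 5 only — an autapomorphy, so it tells us nothing about relationships among taxa.
Only Taxon 2 and Taxon 4 show the derived state 'present' for C4, supporting them as a clade.
Only Taxon 5 and Taxon 6 show the derived state 'present' for C5, supporting them as a clade.
C6 (derived state 'present') is unique to Taxon 2 (autapomorphy; uninformative for grouping).
Most parsimonious ingroup topology: ((Taxon 9,(Taxon 2,Taxon 4)),((Taxon 6,Taxon 5),Taxon 3)).
Changes per character on this tree: C1: 1; C2: 1; C3: 1; C4: 1; C5: 1; C6: 1.
Total = 6.

6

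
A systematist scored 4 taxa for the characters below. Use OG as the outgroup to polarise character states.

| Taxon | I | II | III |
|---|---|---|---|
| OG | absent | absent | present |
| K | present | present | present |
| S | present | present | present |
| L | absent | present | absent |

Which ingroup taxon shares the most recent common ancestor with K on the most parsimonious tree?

Character polarity is set by the outgroup: the derived state is whichever differs from the outgroup's state, so for III the derived state is 'absent', and for the remaining characters it is 'present'.
Only K and S show the derived state 'present' for I, supporting them as a clade.
II (derived state 'present') is shared by all ingroup taxa — unites the whole ingroup.
III: derived state 'absent' in L only — an autapomorphy, so it tells us nothing about relationships among taxa.
Most parsimonious ingroup topology: ((K,S),L).
K and S form a cherry on this tree, so they are sister taxa.

S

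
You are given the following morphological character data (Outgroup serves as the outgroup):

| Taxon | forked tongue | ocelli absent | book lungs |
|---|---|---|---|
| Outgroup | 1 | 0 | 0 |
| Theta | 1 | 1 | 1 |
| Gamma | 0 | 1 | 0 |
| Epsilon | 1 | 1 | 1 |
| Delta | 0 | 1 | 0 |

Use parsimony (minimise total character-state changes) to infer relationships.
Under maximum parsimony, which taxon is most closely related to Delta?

Gamma

Character polarity is set by the outgroup: the derived state is whichever differs from the outgroup's state, so for forked tongue the derived state is '0', and for the remaining characters it is '1'.
forked tongue: derived state '0' in Delta and Gamma only — synapomorphy for {Delta, Gamma}.
All ingroup taxa share the derived state '1' for ocelli absent; it defines the ingroup but does not resolve relationships within it.
book lungs: derived state '1' in Epsilon and Theta only — synapomorphy for {Epsilon, Theta}.
Most parsimonious ingroup topology: ((Theta,Epsilon),(Gamma,Delta)).
Delta and Gamma form a cherry on this tree, so they are sister taxa.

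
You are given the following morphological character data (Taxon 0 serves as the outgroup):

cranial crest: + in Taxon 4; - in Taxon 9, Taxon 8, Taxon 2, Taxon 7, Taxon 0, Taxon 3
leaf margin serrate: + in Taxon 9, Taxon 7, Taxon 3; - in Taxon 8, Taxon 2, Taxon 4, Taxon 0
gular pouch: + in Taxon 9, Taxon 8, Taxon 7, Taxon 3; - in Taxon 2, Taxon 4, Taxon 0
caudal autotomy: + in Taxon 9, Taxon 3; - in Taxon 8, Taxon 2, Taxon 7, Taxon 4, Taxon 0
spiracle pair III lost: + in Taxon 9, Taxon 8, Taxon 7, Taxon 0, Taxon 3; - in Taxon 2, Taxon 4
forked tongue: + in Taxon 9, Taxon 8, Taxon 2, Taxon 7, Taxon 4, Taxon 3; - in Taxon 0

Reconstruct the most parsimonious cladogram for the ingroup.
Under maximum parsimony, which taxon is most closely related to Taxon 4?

Taxon 2

Character polarity is set by the outgroup: the derived state is whichever differs from the outgroup's state, so for spiracle pair III lost the derived state is '-', and for the remaining characters it is '+'.
cranial crest: derived state '+' in Taxon 4 only — an autapomorphy, so it tells us nothing about relationships among taxa.
leaf margin serrate (derived state '+') is shared by Taxon 3, Taxon 7, and Taxon 9 — a synapomorphy uniting that clade.
Only Taxon 3, Taxon 7, Taxon 8, and Taxon 9 show the derived state '+' for gular pouch, supporting them as a clade.
caudal autotomy (derived state '+') is shared by Taxon 3 and Taxon 9 — a synapomorphy uniting that clade.
spiracle pair III lost: derived state '-' in Taxon 2 and Taxon 4 only — synapomorphy for {Taxon 2, Taxon 4}.
forked tongue (derived state '+') is shared by all ingroup taxa — unites the whole ingroup.
Most parsimonious ingroup topology: ((Taxon 2,Taxon 4),((Taxon 7,(Taxon 3,Taxon 9)),Taxon 8)).
Taxon 4 and Taxon 2 form a cherry on this tree, so they are sister taxa.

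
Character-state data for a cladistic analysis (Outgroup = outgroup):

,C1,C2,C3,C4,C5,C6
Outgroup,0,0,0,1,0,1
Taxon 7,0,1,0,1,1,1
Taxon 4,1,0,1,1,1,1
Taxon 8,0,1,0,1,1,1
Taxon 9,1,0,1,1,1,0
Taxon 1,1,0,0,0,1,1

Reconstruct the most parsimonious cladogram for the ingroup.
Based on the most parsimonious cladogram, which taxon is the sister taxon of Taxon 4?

Taxon 9

Character polarity is set by the outgroup: the derived state is whichever differs from the outgroup's state, so for C4, C6 the derived state is '0', and for the remaining characters it is '1'.
C1: derived state '1' in Taxon 1, Taxon 4, and Taxon 9 only — synapomorphy for {Taxon 1, Taxon 4, Taxon 9}.
Only Taxon 7 and Taxon 8 show the derived state '1' for C2, supporting them as a clade.
Only Taxon 4 and Taxon 9 show the derived state '1' for C3, supporting them as a clade.
C4 (derived state '0') is unique to Taxon 1 (autapomorphy; uninformative for grouping).
C5 (derived state '1') is shared by all ingroup taxa — unites the whole ingroup.
C6: derived state '0' in Taxon 9 only — an autapomorphy, so it tells us nothing about relationships among taxa.
Most parsimonious ingroup topology: ((Taxon 7,Taxon 8),((Taxon 4,Taxon 9),Taxon 1)).
Taxon 4 and Taxon 9 form a cherry on this tree, so they are sister taxa.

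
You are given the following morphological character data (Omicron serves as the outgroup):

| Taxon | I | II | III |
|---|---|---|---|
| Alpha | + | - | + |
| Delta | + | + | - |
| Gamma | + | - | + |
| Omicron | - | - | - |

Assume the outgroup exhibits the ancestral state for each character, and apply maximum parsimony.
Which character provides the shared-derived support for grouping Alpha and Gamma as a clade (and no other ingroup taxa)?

III

The outgroup has state '-' for every character, so '+' is the derived state throughout.
All ingroup taxa share the derived state '+' for I; it defines the ingroup but does not resolve relationships within it.
II (derived state '+') is unique to Delta (autapomorphy; uninformative for grouping).
Only Alpha and Gamma show the derived state '+' for III, supporting them as a clade.
Most parsimonious ingroup topology: (Delta,(Gamma,Alpha)).
The clade {Alpha, Gamma} is supported by III: its derived state '+' occurs in exactly those taxa and in no other taxon (including the outgroup).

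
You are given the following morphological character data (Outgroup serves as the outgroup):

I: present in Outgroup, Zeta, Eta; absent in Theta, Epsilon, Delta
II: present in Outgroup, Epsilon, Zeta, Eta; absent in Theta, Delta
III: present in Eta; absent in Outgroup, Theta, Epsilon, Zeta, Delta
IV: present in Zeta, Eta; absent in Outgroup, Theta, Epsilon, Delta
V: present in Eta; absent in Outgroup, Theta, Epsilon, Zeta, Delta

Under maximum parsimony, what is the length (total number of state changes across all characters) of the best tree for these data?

Character polarity is set by the outgroup: the derived state is whichever differs from the outgroup's state, so for I, II the derived state is 'absent', and for the remaining characters it is 'present'.
I (derived state 'absent') is shared by Delta, Epsilon, and Theta — a synapomorphy uniting that clade.
Only Delta and Theta show the derived state 'absent' for II, supporting them as a clade.
III (derived state 'present') is unique to Eta (autapomorphy; uninformative for grouping).
IV (derived state 'present') is shared by Eta and Zeta — a synapomorphy uniting that clade.
V (derived state 'present') is unique to Eta (autapomorphy; uninformative for grouping).
Most parsimonious ingroup topology: (((Theta,Delta),Epsilon),(Zeta,Eta)).
Changes per character on this tree: I: 1; II: 1; III: 1; IV: 1; V: 1.
Total = 5.

5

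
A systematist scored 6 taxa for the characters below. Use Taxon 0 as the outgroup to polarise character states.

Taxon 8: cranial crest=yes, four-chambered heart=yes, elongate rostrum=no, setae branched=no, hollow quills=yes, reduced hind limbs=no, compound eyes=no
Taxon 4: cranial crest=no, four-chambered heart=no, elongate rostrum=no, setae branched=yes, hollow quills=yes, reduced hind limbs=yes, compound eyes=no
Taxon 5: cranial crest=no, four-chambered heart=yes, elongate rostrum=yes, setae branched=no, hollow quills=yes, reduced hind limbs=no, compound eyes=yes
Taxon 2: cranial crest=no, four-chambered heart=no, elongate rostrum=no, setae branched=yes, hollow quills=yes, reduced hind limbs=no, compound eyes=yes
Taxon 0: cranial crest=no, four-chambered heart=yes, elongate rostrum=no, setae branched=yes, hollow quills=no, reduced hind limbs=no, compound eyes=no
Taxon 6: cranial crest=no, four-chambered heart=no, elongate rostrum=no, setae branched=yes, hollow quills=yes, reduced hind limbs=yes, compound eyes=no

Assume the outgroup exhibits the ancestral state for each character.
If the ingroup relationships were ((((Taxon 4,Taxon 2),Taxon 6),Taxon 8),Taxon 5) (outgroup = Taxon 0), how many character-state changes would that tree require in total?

10

Map each character onto ((((Taxon 4,Taxon 2),Taxon 6),Taxon 8),Taxon 5) (rooted by Taxon 0) and count the minimum state changes it requires (Fitch parsimony):
cranial crest: 1; four-chambered heart: 1; elongate rostrum: 1; setae branched: 2; hollow quills: 1; reduced hind limbs: 2; compound eyes: 2.
Total tree length = 10.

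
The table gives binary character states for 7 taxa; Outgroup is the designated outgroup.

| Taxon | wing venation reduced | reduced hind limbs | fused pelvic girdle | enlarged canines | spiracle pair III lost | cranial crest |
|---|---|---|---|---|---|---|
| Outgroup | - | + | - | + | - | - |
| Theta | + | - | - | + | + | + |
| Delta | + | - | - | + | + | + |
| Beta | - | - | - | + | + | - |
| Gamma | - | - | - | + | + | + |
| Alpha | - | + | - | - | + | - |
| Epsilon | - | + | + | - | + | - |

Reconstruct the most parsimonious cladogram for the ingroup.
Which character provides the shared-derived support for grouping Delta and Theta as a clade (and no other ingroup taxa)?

wing venation reduced

Character polarity is set by the outgroup: the derived state is whichever differs from the outgroup's state, so for reduced hind limbs, enlarged canines the derived state is '-', and for the remaining characters it is '+'.
wing venation reduced: derived state '+' in Delta and Theta only — synapomorphy for {Delta, Theta}.
reduced hind limbs (derived state '-') is shared by Beta, Delta, Gamma, and Theta — a synapomorphy uniting that clade.
fused pelvic girdle (derived state '+') is unique to Epsilon (autapomorphy; uninformative for grouping).
enlarged canines: derived state '-' in Alpha and Epsilon only — synapomorphy for {Alpha, Epsilon}.
spiracle pair III lost (derived state '+') is shared by all ingroup taxa — unites the whole ingroup.
Only Delta, Gamma, and Theta show the derived state '+' for cranial crest, supporting them as a clade.
Most parsimonious ingroup topology: ((((Theta,Delta),Gamma),Beta),(Alpha,Epsilon)).
The clade {Delta, Theta} is supported by wing venation reduced: its derived state '+' occurs in exactly those taxa and in no other taxon (including the outgroup).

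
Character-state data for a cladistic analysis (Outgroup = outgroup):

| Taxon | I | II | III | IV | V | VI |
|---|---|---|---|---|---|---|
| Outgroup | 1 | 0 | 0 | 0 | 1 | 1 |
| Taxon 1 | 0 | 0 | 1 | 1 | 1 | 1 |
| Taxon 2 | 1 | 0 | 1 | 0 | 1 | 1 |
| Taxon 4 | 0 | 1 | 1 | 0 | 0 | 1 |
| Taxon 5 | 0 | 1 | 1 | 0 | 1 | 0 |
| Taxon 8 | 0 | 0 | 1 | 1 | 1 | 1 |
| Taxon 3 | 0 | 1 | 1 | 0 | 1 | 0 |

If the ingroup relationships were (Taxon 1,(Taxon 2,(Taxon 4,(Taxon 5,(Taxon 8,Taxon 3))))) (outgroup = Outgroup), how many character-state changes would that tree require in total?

Map each character onto (Taxon 1,(Taxon 2,(Taxon 4,(Taxon 5,(Taxon 8,Taxon 3))))) (rooted by Outgroup) and count the minimum state changes it requires (Fitch parsimony):
I: 2; II: 2; III: 1; IV: 2; V: 1; VI: 2.
Total tree length = 10.

10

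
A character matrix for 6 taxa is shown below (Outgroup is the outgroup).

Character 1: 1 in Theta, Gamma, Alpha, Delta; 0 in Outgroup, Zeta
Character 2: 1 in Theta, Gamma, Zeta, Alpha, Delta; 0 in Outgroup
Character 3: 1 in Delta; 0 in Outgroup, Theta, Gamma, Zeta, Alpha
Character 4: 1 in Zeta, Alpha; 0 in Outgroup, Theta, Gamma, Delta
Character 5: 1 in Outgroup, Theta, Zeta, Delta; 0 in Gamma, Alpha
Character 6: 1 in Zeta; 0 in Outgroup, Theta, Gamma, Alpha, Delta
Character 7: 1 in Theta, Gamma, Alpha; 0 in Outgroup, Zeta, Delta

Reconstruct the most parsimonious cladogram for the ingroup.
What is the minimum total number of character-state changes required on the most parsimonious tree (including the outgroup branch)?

8

Character polarity is set by the outgroup: the derived state is whichever differs from the outgroup's state, so for Character 5 the derived state is '0', and for the remaining characters it is '1'.
Character 1: derived state '1' in Alpha, Delta, Gamma, and Theta only — synapomorphy for {Alpha, Delta, Gamma, Theta}.
Character 2 (derived state '1') is shared by all ingroup taxa — unites the whole ingroup.
Character 3 (derived state '1') is unique to Delta (autapomorphy; uninformative for grouping).
Character 4 (state '1') occurs in Alpha and Zeta but conflicts with the nesting implied by the other characters — most parsimoniously interpreted as homoplasy.
Character 5 (derived state '0') is shared by Alpha and Gamma — a synapomorphy uniting that clade.
Character 6 (derived state '1') is unique to Zeta (autapomorphy; uninformative for grouping).
Character 7: derived state '1' in Alpha, Gamma, and Theta only — synapomorphy for {Alpha, Gamma, Theta}.
Most parsimonious ingroup topology: (((Theta,(Gamma,Alpha)),Delta),Zeta).
Changes per character on this tree: Character 1: 1; Character 2: 1; Character 3: 1; Character 4: 2; Character 5: 1; Character 6: 1; Character 7: 1.
Total = 8.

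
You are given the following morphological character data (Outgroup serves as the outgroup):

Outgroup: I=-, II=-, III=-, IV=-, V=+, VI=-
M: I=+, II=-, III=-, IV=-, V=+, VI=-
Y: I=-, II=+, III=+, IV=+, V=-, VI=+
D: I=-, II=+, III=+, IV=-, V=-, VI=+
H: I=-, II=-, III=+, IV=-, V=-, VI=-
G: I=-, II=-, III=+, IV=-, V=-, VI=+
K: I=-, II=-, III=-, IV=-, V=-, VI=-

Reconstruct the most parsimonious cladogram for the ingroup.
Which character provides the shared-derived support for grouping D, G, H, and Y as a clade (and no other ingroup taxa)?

III

Character polarity is set by the outgroup: the derived state is whichever differs from the outgroup's state, so for V the derived state is '-', and for the remaining characters it is '+'.
I: derived state '+' in M only — an autapomorphy, so it tells us nothing about relationships among taxa.
II: derived state '+' in D and Y only — synapomorphy for {D, Y}.
III (derived state '+') is shared by D, G, H, and Y — a synapomorphy uniting that clade.
IV (derived state '+') is unique to Y (autapomorphy; uninformative for grouping).
V: derived state '-' in D, G, H, K, and Y only — synapomorphy for {D, G, H, K, Y}.
VI (derived state '+') is shared by D, G, and Y — a synapomorphy uniting that clade.
Most parsimonious ingroup topology: (M,((((Y,D),G),H),K)).
The clade {D, G, H, Y} is supported by III: its derived state '+' occurs in exactly those taxa and in no other taxon (including the outgroup).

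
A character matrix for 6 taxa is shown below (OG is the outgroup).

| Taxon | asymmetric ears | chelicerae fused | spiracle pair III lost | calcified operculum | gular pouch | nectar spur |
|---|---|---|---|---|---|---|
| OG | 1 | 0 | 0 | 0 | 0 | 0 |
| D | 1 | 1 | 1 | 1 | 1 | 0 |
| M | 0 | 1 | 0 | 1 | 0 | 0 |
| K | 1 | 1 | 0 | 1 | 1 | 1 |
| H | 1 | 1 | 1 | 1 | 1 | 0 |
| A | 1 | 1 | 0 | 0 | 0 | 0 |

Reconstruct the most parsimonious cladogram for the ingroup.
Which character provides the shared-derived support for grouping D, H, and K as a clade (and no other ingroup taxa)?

Character polarity is set by the outgroup: the derived state is whichever differs from the outgroup's state, so for asymmetric ears the derived state is '0', and for the remaining characters it is '1'.
asymmetric ears (derived state '0') is unique to M (autapomorphy; uninformative for grouping).
chelicerae fused (derived state '1') is shared by all ingroup taxa — unites the whole ingroup.
spiracle pair III lost: derived state '1' in D and H only — synapomorphy for {D, H}.
calcified operculum: derived state '1' in D, H, K, and M only — synapomorphy for {D, H, K, M}.
gular pouch (derived state '1') is shared by D, H, and K — a synapomorphy uniting that clade.
nectar spur (derived state '1') is unique to K (autapomorphy; uninformative for grouping).
Most parsimonious ingroup topology: ((((D,H),K),M),A).
The clade {D, H, K} is supported by gular pouch: its derived state '1' occurs in exactly those taxa and in no other taxon (including the outgroup).

gular pouch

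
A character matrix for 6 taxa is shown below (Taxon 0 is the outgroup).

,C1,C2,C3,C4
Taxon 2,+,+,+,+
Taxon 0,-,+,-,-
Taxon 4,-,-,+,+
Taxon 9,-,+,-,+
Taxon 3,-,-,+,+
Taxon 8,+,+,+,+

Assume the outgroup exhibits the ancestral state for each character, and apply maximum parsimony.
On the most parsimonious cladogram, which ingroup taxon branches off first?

Taxon 9

Character polarity is set by the outgroup: the derived state is whichever differs from the outgroup's state, so for C2 the derived state is '-', and for the remaining characters it is '+'.
Only Taxon 2 and Taxon 8 show the derived state '+' for C1, supporting them as a clade.
C2: derived state '-' in Taxon 3 and Taxon 4 only — synapomorphy for {Taxon 3, Taxon 4}.
C3: derived state '+' in Taxon 2, Taxon 3, Taxon 4, and Taxon 8 only — synapomorphy for {Taxon 2, Taxon 3, Taxon 4, Taxon 8}.
C4 (derived state '+') is shared by all ingroup taxa — unites the whole ingroup.
Most parsimonious ingroup topology: (((Taxon 2,Taxon 8),(Taxon 4,Taxon 3)),Taxon 9).
Taxon 9 is sister to the clade containing all other ingroup taxa, so it is the earliest-diverging (most basal) ingroup lineage.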